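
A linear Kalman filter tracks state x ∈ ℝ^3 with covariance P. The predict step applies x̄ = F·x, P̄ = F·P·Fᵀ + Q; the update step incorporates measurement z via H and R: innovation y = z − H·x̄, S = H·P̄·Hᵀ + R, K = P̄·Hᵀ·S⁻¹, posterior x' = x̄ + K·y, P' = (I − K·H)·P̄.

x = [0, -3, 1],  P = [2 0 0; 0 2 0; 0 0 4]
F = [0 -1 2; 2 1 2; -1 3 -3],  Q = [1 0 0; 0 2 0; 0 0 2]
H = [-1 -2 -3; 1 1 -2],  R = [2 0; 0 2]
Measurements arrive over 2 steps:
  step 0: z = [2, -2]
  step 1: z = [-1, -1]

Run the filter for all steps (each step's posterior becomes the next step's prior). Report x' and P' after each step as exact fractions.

step 0: x̄ = F·x = [5, -1, -12]
step 0: P̄ = F·P·Fᵀ + Q = [19 14 -30; 14 28 -22; -30 -22 58]
step 0: y = z − H·x̄ = [-31, -30]
step 0: S = H·P̄·Hᵀ + R = [267 239; 239 517]
step 0: K = P̄·Hᵀ·S⁻¹ = [2/40459 7277/40459; -11311/40459 11959/40459; -5774/40459 -10478/40459]
step 0: x' = x̄ + K·y = [-16077/40459, -48588/40459, 7826/40459]
step 0: P' = (I − K·H)·P̄ = [91874/40459 -59388/40459 8966/40459; -59388/40459 59134/40459 -12086/40459; 8966/40459 -12086/40459 8918/40459]
step 1: x̄ = F·x = [64240/40459, -65090/40459, -153165/40459]
step 1: P̄ = F·P·Fᵀ + Q = [183609/40459 131178/40459 -417004/40459; 131178/40459 329052/40459 -464780/40459; -417004/40459 -464780/40459 1412932/40459]
step 1: y = z − H·x̄ = [-565894/40459, -345939/40459]
step 1: S = H·P̄·Hᵀ + R = [6742451/40459 7194569/40459; 7194569/40459 10034799/40459]
step 1: K = P̄·Hᵀ·S⁻¹ = [-2306039/196462066 24144539/196462066; -24267188/98231033 31003358/98231033; -14508746/98231033 -25892090/98231033]
step 1: x' = x̄ + K·y = [137748315/196462066, -83701340/98231033, 52446671/98231033]
step 1: P' = (I − K·H)·P̄ = [125949079/98231033 -78957100/98231033 11423720/98231033; -78957100/98231033 96839200/98231033 -22062308/98231033; 11423720/98231033 -22062308/98231033 20572796/98231033]

step 0: x' = [-16077/40459, -48588/40459, 7826/40459], P' = [91874/40459 -59388/40459 8966/40459; -59388/40459 59134/40459 -12086/40459; 8966/40459 -12086/40459 8918/40459]
step 1: x' = [137748315/196462066, -83701340/98231033, 52446671/98231033], P' = [125949079/98231033 -78957100/98231033 11423720/98231033; -78957100/98231033 96839200/98231033 -22062308/98231033; 11423720/98231033 -22062308/98231033 20572796/98231033]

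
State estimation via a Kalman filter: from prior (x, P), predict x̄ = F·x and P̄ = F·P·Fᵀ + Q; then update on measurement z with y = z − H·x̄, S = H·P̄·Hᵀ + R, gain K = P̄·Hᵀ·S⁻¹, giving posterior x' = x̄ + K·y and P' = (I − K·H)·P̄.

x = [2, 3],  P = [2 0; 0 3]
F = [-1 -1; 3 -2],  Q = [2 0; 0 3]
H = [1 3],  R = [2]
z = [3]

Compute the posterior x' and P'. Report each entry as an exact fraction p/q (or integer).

x̄ = F·x = [-5, 0]
P̄ = F·P·Fᵀ + Q = [7 0; 0 33]
y = z − H·x̄ = [8]
S = H·P̄·Hᵀ + R = [306]
K = P̄·Hᵀ·S⁻¹ = [7/306; 11/34]
x' = x̄ + K·y = [-737/153, 44/17]
P' = (I − K·H)·P̄ = [2093/306 -77/34; -77/34 33/34]

x' = [-737/153, 44/17]
P' = [2093/306 -77/34; -77/34 33/34]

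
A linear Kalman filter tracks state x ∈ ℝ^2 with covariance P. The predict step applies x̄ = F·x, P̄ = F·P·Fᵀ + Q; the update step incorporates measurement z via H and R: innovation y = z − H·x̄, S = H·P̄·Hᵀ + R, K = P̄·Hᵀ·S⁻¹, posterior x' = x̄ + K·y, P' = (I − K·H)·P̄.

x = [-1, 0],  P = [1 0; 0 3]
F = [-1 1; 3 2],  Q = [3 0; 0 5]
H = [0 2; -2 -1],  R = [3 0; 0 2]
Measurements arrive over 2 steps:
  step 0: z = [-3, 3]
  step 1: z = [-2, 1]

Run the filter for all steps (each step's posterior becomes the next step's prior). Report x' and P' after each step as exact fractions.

step 0: x̄ = F·x = [1, -3]
step 0: P̄ = F·P·Fᵀ + Q = [7 3; 3 26]
step 0: y = z − H·x̄ = [3, 2]
step 0: S = H·P̄·Hᵀ + R = [107 -64; -64 68]
step 0: K = P̄·Hᵀ·S⁻¹ = [-34/159 -287/636; 124/265 -8/265]
step 0: x' = x̄ + K·y = [-173/318, -439/265]
step 0: P' = (I − K·H)·P̄ = [389/636 -17/53; -17/53 186/265]
step 1: x̄ = F·x = [-1769/1590, -2621/530]
step 1: P̄ = F·P·Fᵀ + Q = [15757/3180 -797/1060; -797/1060 10031/1060]
step 1: y = z − H·x̄ = [2091/265, -9811/1590]
step 1: S = H·P̄·Hᵀ + R = [10826/265 -8437/530; -8437/530 89917/3180]
step 1: K = P̄·Hᵀ·S⁻¹ = [-598820/2867519 -1265881/2867519; 1298884/2867519 -75933/2867519]
step 1: x' = x̄ + K·y = [-104326/2867519, -3463223/2867519]
step 1: P' = (I − K·H)·P̄ = [1714996/2867519 -898230/2867519; -898230/2867519 1948326/2867519]

step 0: x' = [-173/318, -439/265], P' = [389/636 -17/53; -17/53 186/265]
step 1: x' = [-104326/2867519, -3463223/2867519], P' = [1714996/2867519 -898230/2867519; -898230/2867519 1948326/2867519]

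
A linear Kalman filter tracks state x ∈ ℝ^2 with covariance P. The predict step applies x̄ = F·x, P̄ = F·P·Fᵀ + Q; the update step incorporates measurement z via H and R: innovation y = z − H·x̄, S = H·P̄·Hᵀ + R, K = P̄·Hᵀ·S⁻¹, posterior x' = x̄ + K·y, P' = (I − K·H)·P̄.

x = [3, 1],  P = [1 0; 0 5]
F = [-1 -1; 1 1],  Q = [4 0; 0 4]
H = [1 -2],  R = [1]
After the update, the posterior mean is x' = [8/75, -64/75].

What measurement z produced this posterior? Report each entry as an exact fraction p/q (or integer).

x̄ = F·x = [-4, 4]
P̄ = F·P·Fᵀ + Q = [10 -6; -6 10]
S = H·P̄·Hᵀ + R = [75]
K = P̄·Hᵀ·S⁻¹ = [22/75; -26/75]
x' − x̄ = [308/75, -364/75] = K·y
y = (KᵀK)⁻¹·Kᵀ·(x' − x̄) = [14]
z = y + H·x̄ = [14] + [-12] = [2]

z = [2]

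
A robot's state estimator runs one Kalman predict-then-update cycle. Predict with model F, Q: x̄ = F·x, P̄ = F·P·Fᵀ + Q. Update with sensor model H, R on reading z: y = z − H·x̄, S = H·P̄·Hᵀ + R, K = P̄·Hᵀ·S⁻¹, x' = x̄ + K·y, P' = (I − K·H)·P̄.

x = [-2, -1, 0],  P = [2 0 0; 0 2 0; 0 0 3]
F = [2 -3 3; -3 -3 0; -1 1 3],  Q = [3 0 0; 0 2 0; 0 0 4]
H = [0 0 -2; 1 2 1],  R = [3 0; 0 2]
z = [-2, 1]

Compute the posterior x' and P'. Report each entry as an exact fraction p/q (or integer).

x' = [-13772/2501, 175/61, 2297/2501]
P' = [1038405/32513 -960/61 2193/32513; -960/61 514/61 -24/61; 2193/32513 -24/61 23703/32513]

x̄ = F·x = [-1, 9, 1]
P̄ = F·P·Fᵀ + Q = [56 6 17; 6 38 0; 17 0 35]
y = z − H·x̄ = [0, -17]
S = H·P̄·Hᵀ + R = [143 -104; -104 303]
K = P̄·Hᵀ·S⁻¹ = [-1462/32513 663/2501; 16/61 22/61; -15802/32513 12/2501]
x' = x̄ + K·y = [-13772/2501, 175/61, 2297/2501]
P' = (I − K·H)·P̄ = [1038405/32513 -960/61 2193/32513; -960/61 514/61 -24/61; 2193/32513 -24/61 23703/32513]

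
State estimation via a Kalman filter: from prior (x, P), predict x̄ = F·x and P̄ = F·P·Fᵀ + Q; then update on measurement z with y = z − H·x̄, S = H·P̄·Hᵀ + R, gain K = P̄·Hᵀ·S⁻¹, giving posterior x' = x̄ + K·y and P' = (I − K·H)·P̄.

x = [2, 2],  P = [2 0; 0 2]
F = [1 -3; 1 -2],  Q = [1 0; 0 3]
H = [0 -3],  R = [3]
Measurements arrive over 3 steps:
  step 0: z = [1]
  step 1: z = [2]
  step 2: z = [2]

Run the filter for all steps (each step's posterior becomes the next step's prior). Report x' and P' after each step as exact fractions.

step 0: x' = [-9/4, -3/8], P' = [63/10 7/20; 7/20 13/40]
step 1: x' = [-49/88, -199/286], P' = [325/88 5/22; 5/22 46/143]
step 2: x' = [15773/25411, -15223/25411], P' = [89081/25411 5133/25411; 5133/25411 8089/25411]

step 0: x̄ = F·x = [-4, -2]
step 0: P̄ = F·P·Fᵀ + Q = [21 14; 14 13]
step 0: y = z − H·x̄ = [-5]
step 0: S = H·P̄·Hᵀ + R = [120]
step 0: K = P̄·Hᵀ·S⁻¹ = [-7/20; -13/40]
step 0: x' = x̄ + K·y = [-9/4, -3/8]
step 0: P' = (I − K·H)·P̄ = [63/10 7/20; 7/20 13/40]
step 1: x̄ = F·x = [-9/8, -3/2]
step 1: P̄ = F·P·Fᵀ + Q = [65/8 13/2; 13/2 46/5]
step 1: y = z − H·x̄ = [-5/2]
step 1: S = H·P̄·Hᵀ + R = [429/5]
step 1: K = P̄·Hᵀ·S⁻¹ = [-5/22; -46/143]
step 1: x' = x̄ + K·y = [-49/88, -199/286]
step 1: P' = (I − K·H)·P̄ = [325/88 5/22; 5/22 46/143]
step 2: x̄ = F·x = [1751/1144, 955/1144]
step 2: P̄ = F·P·Fᵀ + Q = [7121/1144 5133/1144; 5133/1144 8089/1144]
step 2: y = z − H·x̄ = [5153/1144]
step 2: S = H·P̄·Hᵀ + R = [76233/1144]
step 2: K = P̄·Hᵀ·S⁻¹ = [-5133/25411; -8089/25411]
step 2: x' = x̄ + K·y = [15773/25411, -15223/25411]
step 2: P' = (I − K·H)·P̄ = [89081/25411 5133/25411; 5133/25411 8089/25411]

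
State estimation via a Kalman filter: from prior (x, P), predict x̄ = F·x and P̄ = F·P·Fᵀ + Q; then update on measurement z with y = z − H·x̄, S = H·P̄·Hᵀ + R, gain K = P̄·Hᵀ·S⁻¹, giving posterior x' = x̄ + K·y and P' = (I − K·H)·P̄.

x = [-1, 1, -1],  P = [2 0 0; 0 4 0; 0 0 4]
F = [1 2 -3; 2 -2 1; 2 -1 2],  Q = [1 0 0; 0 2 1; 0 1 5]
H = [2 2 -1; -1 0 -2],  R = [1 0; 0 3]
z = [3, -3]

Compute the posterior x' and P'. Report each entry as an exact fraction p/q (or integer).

x̄ = F·x = [4, -5, -5]
P̄ = F·P·Fᵀ + Q = [55 -24 -28; -24 30 25; -28 25 33]
y = z − H·x̄ = [0, -9]
S = H·P̄·Hᵀ + R = [194 -12; -12 78]
K = P̄·Hᵀ·S⁻¹ = [586/1249 637/7494; -221/2498 -1300/3747; -583/2498 -1960/3747]
x' = x̄ + K·y = [8081/2498, -2345/1249, -365/1249]
P' = (I − K·H)·P̄ = [95093/7494 -58793/3747 -24251/3747; -58793/3747 148601/7494 62693/7494; -24251/3747 62693/7494 30131/7494]

x' = [8081/2498, -2345/1249, -365/1249]
P' = [95093/7494 -58793/3747 -24251/3747; -58793/3747 148601/7494 62693/7494; -24251/3747 62693/7494 30131/7494]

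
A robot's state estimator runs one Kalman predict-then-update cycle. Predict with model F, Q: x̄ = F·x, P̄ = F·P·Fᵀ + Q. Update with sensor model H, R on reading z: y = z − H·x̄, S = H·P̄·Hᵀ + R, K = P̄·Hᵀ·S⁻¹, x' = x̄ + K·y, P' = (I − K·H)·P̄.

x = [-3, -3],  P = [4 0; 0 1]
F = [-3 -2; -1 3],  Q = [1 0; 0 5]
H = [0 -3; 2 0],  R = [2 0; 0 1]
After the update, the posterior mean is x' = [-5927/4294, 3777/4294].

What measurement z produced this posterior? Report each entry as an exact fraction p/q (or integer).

z = [-3, -3]

x̄ = F·x = [15, -6]
P̄ = F·P·Fᵀ + Q = [41 6; 6 18]
S = H·P̄·Hᵀ + R = [164 -36; -36 165]
K = P̄·Hᵀ·S⁻¹ = [-3/4294 3200/6441; -1413/4294 2/2147]
x' − x̄ = [-70337/4294, 29541/4294] = K·y
y = (KᵀK)⁻¹·Kᵀ·(x' − x̄) = [-21, -33]
z = y + H·x̄ = [-21, -33] + [18, 30] = [-3, -3]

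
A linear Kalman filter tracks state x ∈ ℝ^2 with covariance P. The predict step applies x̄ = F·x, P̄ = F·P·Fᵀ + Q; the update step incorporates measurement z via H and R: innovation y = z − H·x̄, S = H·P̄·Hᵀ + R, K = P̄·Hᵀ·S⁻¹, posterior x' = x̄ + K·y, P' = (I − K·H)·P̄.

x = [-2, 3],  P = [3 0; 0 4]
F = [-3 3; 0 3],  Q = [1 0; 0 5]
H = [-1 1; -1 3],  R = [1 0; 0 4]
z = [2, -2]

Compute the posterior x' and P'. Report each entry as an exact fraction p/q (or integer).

x' = [-3493/1133, -1701/1133]
P' = [3504/1133 1888/1133; 1888/1133 6804/5665]

x̄ = F·x = [15, 9]
P̄ = F·P·Fᵀ + Q = [64 36; 36 41]
y = z − H·x̄ = [8, -14]
S = H·P̄·Hᵀ + R = [34 43; 43 221]
K = P̄·Hᵀ·S⁻¹ = [-1616/1133 540/1133; -2636/5665 2743/5665]
x' = x̄ + K·y = [-3493/1133, -1701/1133]
P' = (I − K·H)·P̄ = [3504/1133 1888/1133; 1888/1133 6804/5665]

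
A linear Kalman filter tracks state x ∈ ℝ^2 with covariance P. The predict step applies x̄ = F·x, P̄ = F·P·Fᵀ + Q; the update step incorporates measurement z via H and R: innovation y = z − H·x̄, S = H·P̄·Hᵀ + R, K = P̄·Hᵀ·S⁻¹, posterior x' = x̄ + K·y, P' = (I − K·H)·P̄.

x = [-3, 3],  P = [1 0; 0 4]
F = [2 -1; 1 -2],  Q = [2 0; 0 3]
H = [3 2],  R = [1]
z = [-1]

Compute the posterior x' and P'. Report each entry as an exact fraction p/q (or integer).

x' = [-419/291, 461/291]
P' = [410/291 -590/291; -590/291 920/291]

x̄ = F·x = [-9, -9]
P̄ = F·P·Fᵀ + Q = [10 10; 10 20]
y = z − H·x̄ = [44]
S = H·P̄·Hᵀ + R = [291]
K = P̄·Hᵀ·S⁻¹ = [50/291; 70/291]
x' = x̄ + K·y = [-419/291, 461/291]
P' = (I − K·H)·P̄ = [410/291 -590/291; -590/291 920/291]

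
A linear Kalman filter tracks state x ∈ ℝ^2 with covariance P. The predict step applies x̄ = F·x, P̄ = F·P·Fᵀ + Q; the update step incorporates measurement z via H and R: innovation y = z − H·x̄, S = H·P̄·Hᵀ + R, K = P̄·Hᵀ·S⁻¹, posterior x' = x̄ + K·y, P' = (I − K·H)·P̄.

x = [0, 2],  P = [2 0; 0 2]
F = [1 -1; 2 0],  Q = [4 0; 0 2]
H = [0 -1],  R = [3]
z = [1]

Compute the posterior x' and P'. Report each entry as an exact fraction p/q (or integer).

x̄ = F·x = [-2, 0]
P̄ = F·P·Fᵀ + Q = [8 4; 4 10]
y = z − H·x̄ = [1]
S = H·P̄·Hᵀ + R = [13]
K = P̄·Hᵀ·S⁻¹ = [-4/13; -10/13]
x' = x̄ + K·y = [-30/13, -10/13]
P' = (I − K·H)·P̄ = [88/13 12/13; 12/13 30/13]

x' = [-30/13, -10/13]
P' = [88/13 12/13; 12/13 30/13]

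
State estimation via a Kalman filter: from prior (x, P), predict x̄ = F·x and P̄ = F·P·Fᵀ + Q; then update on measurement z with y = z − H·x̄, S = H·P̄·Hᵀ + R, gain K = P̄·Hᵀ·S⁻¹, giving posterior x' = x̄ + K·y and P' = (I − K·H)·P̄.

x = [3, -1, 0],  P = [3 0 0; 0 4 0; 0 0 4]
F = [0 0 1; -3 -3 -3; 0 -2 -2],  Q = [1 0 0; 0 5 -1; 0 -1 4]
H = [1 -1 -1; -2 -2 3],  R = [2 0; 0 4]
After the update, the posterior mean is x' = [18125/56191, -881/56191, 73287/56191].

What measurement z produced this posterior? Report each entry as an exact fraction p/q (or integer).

x̄ = F·x = [0, -6, 2]
P̄ = F·P·Fᵀ + Q = [5 -12 -8; -12 104 47; -8 47 36]
S = H·P̄·Hᵀ + R = [281 3; 3 200]
K = P̄·Hᵀ·S⁻¹ = [5030/56191 -2885/56191; -32471/56191 -11594/56191; -18290/56191 8703/56191]
x' − x̄ = [18125/56191, 336265/56191, -39095/56191] = K·y
y = (KᵀK)⁻¹·Kᵀ·(x' − x̄) = [-5, -15]
z = y + H·x̄ = [-5, -15] + [4, 18] = [-1, 3]

z = [-1, 3]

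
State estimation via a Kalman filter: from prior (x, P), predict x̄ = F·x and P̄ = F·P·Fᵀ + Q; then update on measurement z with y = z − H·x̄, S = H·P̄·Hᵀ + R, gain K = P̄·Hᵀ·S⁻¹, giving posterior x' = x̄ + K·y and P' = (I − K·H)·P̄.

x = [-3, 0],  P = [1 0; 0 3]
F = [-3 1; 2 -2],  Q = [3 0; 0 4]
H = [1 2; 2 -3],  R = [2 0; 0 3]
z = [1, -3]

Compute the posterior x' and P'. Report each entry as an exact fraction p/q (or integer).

x̄ = F·x = [9, -6]
P̄ = F·P·Fᵀ + Q = [15 -12; -12 20]
y = z − H·x̄ = [4, -39]
S = H·P̄·Hᵀ + R = [49 -102; -102 387]
K = P̄·Hᵀ·S⁻¹ = [361/951 772/2853; 84/317 -140/951]
x' = x̄ + K·y = [-11/317, 254/317]
P' = (I − K·H)·P̄ = [530/951 32/317; 32/317 68/317]

x' = [-11/317, 254/317]
P' = [530/951 32/317; 32/317 68/317]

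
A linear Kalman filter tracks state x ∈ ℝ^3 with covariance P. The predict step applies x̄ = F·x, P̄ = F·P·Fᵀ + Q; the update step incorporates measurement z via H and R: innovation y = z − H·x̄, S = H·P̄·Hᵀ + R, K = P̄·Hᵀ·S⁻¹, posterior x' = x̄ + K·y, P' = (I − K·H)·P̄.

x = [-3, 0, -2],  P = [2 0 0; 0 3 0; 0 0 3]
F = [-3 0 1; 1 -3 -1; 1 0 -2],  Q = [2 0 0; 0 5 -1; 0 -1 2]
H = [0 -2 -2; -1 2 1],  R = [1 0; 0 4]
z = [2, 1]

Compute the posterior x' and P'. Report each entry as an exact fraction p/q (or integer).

x' = [1472/1785, 207/595, -639/595]
P' = [50716/5355 12301/1785 -3974/595; 12301/1785 4491/595 -4447/595; -3974/595 -4447/595 4544/595]

x̄ = F·x = [7, -1, 1]
P̄ = F·P·Fᵀ + Q = [23 -9 -12; -9 37 7; -12 7 16]
y = z − H·x̄ = [2, 9]
S = H·P̄·Hᵀ + R = [269 -264; -264 279]
K = P̄·Hᵀ·S⁻¹ = [-758/1785 -3169/5355; -88/595 326/1785; -194/595 -94/595]
x' = x̄ + K·y = [1472/1785, 207/595, -639/595]
P' = (I − K·H)·P̄ = [50716/5355 12301/1785 -3974/595; 12301/1785 4491/595 -4447/595; -3974/595 -4447/595 4544/595]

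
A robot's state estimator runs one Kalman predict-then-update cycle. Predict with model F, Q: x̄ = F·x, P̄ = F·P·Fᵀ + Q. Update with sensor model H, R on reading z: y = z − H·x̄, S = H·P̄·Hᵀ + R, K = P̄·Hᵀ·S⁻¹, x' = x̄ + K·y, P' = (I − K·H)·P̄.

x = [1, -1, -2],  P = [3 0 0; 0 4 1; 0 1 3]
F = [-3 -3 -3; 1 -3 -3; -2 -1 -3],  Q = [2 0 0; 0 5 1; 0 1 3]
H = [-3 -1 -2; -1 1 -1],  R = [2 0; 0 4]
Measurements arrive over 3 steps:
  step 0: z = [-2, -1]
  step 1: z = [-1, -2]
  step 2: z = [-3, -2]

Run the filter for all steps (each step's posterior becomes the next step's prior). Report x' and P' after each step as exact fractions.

step 0: x' = [-51594/179081, 68966/179081, 227641/179081], P' = [407593/179081 -174827/179081 -492696/179081; -174827/179081 408143/179081 105998/179081; -492696/179081 105998/179081 704594/179081]
step 1: x' = [2089050495/3524495869, -1961290092/3524495869, -535700269/3524495869], P' = [8072151302/3524495869 -3775525206/3524495869 -9673287116/3524495869; -3775525206/3524495869 7582271140/3524495869 2880845842/3524495869; -9673287116/3524495869 2880845842/3524495869 13502270218/3524495869]
step 2: x' = [35081707082829/35603102253673, -4630068249938/35603102253673, 2785579036821/35603102253673], P' = [75499045633976/35603102253673 -36153657851632/35603102253673 -89636397550524/35603102253673; -36153657851632/35603102253673 75879310384590/35603102253673 26478089175594/35603102253673; -89636397550524/35603102253673 26478089175594/35603102253673 125577593839266/35603102253673]

step 0: x̄ = F·x = [6, 10, 5]
step 0: P̄ = F·P·Fᵀ + Q = [110 72 69; 72 89 46; 69 46 52]
step 0: y = z − H·x̄ = [36, 0]
step 0: S = H·P̄·Hᵀ + R = [2733 500; 500 157]
step 0: K = P̄·Hᵀ·S⁻¹ = [-31280/179081 -22431/179081; -47829/179081 119243/179081; -18549/179081 -26475/179081]
step 0: x' = x̄ + K·y = [-51594/179081, 68966/179081, 227641/179081]
step 0: P' = (I − K·H)·P̄ = [407593/179081 -174827/179081 -492696/179081; -174827/179081 408143/179081 105998/179081; -492696/179081 105998/179081 704594/179081]
step 1: x̄ = F·x = [-735039/179081, -941415/179081, -648701/179081]
step 1: P̄ = F·P·Fᵀ + Q = [3933682/179081 6694680/179081 2319426/179081; 6694680/179081 17230733/179081 5849423/179081; 2319426/179081 5849423/179081 2941432/179081]
step 1: y = z − H·x̄ = [-4623015/179081, -800487/179081]
step 1: S = H·P̄·Hᵀ + R = [156156645/179081 -7188476/179081; -7188476/179081 4372817/179081]
step 1: K = P̄·Hᵀ·S⁻¹ = [-547177234/3524495869 -543597348/3524495869; -1008693603/3524495869 2119237626/3524495869; -432762465/3524495869 -237034315/3524495869]
step 1: x' = x̄ + K·y = [2089050495/3524495869, -1961290092/3524495869, -535700269/3524495869]
step 1: P' = (I − K·H)·P̄ = [8072151302/3524495869 -3775525206/3524495869 -9673287116/3524495869; -3775525206/3524495869 7582271140/3524495869 2880845842/3524495869; -9673287116/3524495869 2880845842/3524495869 13502270218/3524495869]
step 2: x̄ = F·x = [1223819598/3524495869, 9580021578/3524495869, -609710091/3524495869]
step 2: P̄ = F·P·Fᵀ + Q = [79235829038/3524495869 136706769540/3524495869 48191269704/3524495869; 136706769540/3524495869 348003601957/3524495869 118320101373/3524495869; 48191269704/3524495869 118320101373/3524495869 58068324753/3524495869]
step 2: y = z − H·x̄ = [1458572583/3524495869, -16014903809/3524495869]
step 2: S = H·P̄·Hᵀ + R = [3172264613229/3524495869 -144936757270/3524495869; -144936757270/3524495869 85734536806/3524495869]
step 2: K = P̄·Hᵀ·S⁻¹ = [-5535341974624/35603102253673 -5504076483771/35603102253673; -10187257590441/35603102253673 21388719765157/35603102253673; -4362042101277/35603102253673 -2365776778287/35603102253673]
step 2: x' = x̄ + K·y = [35081707082829/35603102253673, -4630068249938/35603102253673, 2785579036821/35603102253673]
step 2: P' = (I − K·H)·P̄ = [75499045633976/35603102253673 -36153657851632/35603102253673 -89636397550524/35603102253673; -36153657851632/35603102253673 75879310384590/35603102253673 26478089175594/35603102253673; -89636397550524/35603102253673 26478089175594/35603102253673 125577593839266/35603102253673]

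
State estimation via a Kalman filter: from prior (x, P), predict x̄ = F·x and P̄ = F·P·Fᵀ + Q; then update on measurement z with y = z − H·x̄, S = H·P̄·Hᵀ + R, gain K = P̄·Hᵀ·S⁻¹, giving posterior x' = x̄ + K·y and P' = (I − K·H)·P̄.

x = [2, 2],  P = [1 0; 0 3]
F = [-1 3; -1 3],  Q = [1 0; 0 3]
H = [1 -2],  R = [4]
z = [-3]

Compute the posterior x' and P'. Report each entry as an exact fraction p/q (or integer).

x' = [17/5, 146/45]
P' = [64/5 38/5; 38/5 239/45]

x̄ = F·x = [4, 4]
P̄ = F·P·Fᵀ + Q = [29 28; 28 31]
y = z − H·x̄ = [1]
S = H·P̄·Hᵀ + R = [45]
K = P̄·Hᵀ·S⁻¹ = [-3/5; -34/45]
x' = x̄ + K·y = [17/5, 146/45]
P' = (I − K·H)·P̄ = [64/5 38/5; 38/5 239/45]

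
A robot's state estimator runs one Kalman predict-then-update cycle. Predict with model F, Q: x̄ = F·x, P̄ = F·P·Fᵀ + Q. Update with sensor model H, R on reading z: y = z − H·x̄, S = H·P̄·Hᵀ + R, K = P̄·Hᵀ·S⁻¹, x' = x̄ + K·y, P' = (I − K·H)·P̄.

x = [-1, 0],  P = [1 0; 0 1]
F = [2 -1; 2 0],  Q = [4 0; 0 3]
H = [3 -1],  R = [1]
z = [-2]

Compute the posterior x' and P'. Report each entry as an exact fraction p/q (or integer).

x' = [-84/65, -24/13]
P' = [56/65 29/13; 29/13 86/13]

x̄ = F·x = [-2, -2]
P̄ = F·P·Fᵀ + Q = [9 4; 4 7]
y = z − H·x̄ = [2]
S = H·P̄·Hᵀ + R = [65]
K = P̄·Hᵀ·S⁻¹ = [23/65; 1/13]
x' = x̄ + K·y = [-84/65, -24/13]
P' = (I − K·H)·P̄ = [56/65 29/13; 29/13 86/13]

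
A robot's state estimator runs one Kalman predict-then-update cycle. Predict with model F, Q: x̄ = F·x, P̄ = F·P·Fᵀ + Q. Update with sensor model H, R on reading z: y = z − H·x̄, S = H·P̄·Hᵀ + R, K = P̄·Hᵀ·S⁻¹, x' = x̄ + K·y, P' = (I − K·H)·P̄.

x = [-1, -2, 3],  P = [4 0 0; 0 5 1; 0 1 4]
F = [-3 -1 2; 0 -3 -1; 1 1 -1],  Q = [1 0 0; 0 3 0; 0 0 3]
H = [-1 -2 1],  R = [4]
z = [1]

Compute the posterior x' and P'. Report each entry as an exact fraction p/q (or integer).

x' = [299/49, -234/49, -132/49]
P' = [1846/49 -1172/49 -538/49; -1172/49 6607/392 1665/196; -538/49 1665/196 643/98]

x̄ = F·x = [11, 3, -6]
P̄ = F·P·Fᵀ + Q = [54 2 -22; 2 58 -9; -22 -9 14]
y = z − H·x̄ = [24]
S = H·P̄·Hᵀ + R = [392]
K = P̄·Hᵀ·S⁻¹ = [-10/49; -127/392; 27/196]
x' = x̄ + K·y = [299/49, -234/49, -132/49]
P' = (I − K·H)·P̄ = [1846/49 -1172/49 -538/49; -1172/49 6607/392 1665/196; -538/49 1665/196 643/98]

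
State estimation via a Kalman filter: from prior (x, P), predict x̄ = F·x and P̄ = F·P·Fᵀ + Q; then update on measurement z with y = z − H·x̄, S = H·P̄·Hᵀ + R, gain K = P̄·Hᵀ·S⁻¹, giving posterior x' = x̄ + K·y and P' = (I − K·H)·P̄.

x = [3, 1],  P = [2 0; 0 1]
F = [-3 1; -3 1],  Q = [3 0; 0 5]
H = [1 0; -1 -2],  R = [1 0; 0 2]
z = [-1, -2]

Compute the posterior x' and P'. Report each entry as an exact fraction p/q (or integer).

x̄ = F·x = [-8, -8]
P̄ = F·P·Fᵀ + Q = [22 19; 19 24]
y = z − H·x̄ = [7, -26]
S = H·P̄·Hᵀ + R = [23 -60; -60 196]
K = P̄·Hᵀ·S⁻¹ = [178/227 -15/227; -74/227 -401/908]
x' = x̄ + K·y = [-180/227, 545/454]
P' = (I − K·H)·P̄ = [178/227 -74/227; -74/227 549/908]

x' = [-180/227, 545/454]
P' = [178/227 -74/227; -74/227 549/908]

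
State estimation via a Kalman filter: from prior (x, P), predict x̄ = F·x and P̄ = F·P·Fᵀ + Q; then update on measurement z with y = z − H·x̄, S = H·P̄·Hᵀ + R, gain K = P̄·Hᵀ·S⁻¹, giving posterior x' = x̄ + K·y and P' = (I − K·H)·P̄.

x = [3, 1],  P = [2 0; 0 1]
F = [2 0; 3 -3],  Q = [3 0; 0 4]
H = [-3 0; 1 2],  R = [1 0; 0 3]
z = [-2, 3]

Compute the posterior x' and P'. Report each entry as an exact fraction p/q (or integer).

x' = [1839/2525, 2778/2525]
P' = [821/7575 -358/7575; -358/7575 5609/7575]

x̄ = F·x = [6, 6]
P̄ = F·P·Fᵀ + Q = [11 12; 12 31]
y = z − H·x̄ = [16, -15]
S = H·P̄·Hᵀ + R = [100 -105; -105 186]
K = P̄·Hᵀ·S⁻¹ = [-821/2525 7/1515; 358/2525 724/1515]
x' = x̄ + K·y = [1839/2525, 2778/2525]
P' = (I − K·H)·P̄ = [821/7575 -358/7575; -358/7575 5609/7575]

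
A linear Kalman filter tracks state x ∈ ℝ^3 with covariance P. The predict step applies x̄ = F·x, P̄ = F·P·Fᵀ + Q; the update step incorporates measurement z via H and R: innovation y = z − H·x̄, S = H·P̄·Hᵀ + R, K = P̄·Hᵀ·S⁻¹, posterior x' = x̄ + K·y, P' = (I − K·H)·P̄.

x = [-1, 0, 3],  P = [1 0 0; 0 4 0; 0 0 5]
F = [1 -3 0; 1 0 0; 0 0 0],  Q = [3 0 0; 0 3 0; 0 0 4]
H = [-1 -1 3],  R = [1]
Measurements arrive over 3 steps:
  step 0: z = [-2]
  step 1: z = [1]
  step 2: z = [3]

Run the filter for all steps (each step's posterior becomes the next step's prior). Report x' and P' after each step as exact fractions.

step 0: x' = [81/83, -63/83, -48/83], P' = [1639/83 -122/83 492/83; -122/83 307/83 60/83; 492/83 60/83 188/83]
step 1: x' = [1007/1794, -3175/7176, 217/598], P' = [17074/897 43/3588 1847/299; 43/3588 143869/14352 3893/1196; 1847/299 3893/1196 947/299]
step 2: x' = [-655673/428947, -217730/428947, 134088/428947], P' = [89867041/3002629 -20207252/3002629 22592364/3002629; -20207252/3002629 41996848/3002629 7066896/3002629; 22592364/3002629 7066896/3002629 9943828/3002629]

step 0: x̄ = F·x = [-1, -1, 0]
step 0: P̄ = F·P·Fᵀ + Q = [40 1 0; 1 4 0; 0 0 4]
step 0: y = z − H·x̄ = [-4]
step 0: S = H·P̄·Hᵀ + R = [83]
step 0: K = P̄·Hᵀ·S⁻¹ = [-41/83; -5/83; 12/83]
step 0: x' = x̄ + K·y = [81/83, -63/83, -48/83]
step 0: P' = (I − K·H)·P̄ = [1639/83 -122/83 492/83; -122/83 307/83 60/83; 492/83 60/83 188/83]
step 1: x̄ = F·x = [270/83, 81/83, 0]
step 1: P̄ = F·P·Fᵀ + Q = [5383/83 2005/83 0; 2005/83 1888/83 0; 0 0 4]
step 1: y = z − H·x̄ = [434/83]
step 1: S = H·P̄·Hᵀ + R = [14352/83]
step 1: K = P̄·Hᵀ·S⁻¹ = [-1847/3588; -3893/14352; 83/1196]
step 1: x' = x̄ + K·y = [1007/1794, -3175/7176, 217/598]
step 1: P' = (I − K·H)·P̄ = [17074/897 43/3588 1847/299; 43/3588 143869/14352 3893/1196; 1847/299 3893/1196 947/299]
step 2: x̄ = F·x = [13553/7176, 1007/1794, 0]
step 2: P̄ = F·P·Fᵀ + Q = [1610029/14352 68167/3588 0; 68167/3588 19765/897 0; 0 0 4]
step 2: y = z − H·x̄ = [39109/7176]
step 2: S = H·P̄·Hᵀ + R = [3002629/14352]
step 2: K = P̄·Hᵀ·S⁻¹ = [-1882697/3002629; -588908/3002629; 172224/3002629]
step 2: x' = x̄ + K·y = [-655673/428947, -217730/428947, 134088/428947]
step 2: P' = (I − K·H)·P̄ = [89867041/3002629 -20207252/3002629 22592364/3002629; -20207252/3002629 41996848/3002629 7066896/3002629; 22592364/3002629 7066896/3002629 9943828/3002629]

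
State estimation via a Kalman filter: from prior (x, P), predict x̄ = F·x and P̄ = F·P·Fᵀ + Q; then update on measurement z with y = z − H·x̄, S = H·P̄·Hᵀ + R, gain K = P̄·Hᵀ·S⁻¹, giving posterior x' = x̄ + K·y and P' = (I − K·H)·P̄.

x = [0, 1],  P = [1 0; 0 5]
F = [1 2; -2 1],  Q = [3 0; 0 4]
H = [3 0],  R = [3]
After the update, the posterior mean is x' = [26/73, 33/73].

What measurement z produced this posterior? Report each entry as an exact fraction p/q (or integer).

x̄ = F·x = [2, 1]
P̄ = F·P·Fᵀ + Q = [24 8; 8 13]
S = H·P̄·Hᵀ + R = [219]
K = P̄·Hᵀ·S⁻¹ = [24/73; 8/73]
x' − x̄ = [-120/73, -40/73] = K·y
y = (KᵀK)⁻¹·Kᵀ·(x' − x̄) = [-5]
z = y + H·x̄ = [-5] + [6] = [1]

z = [1]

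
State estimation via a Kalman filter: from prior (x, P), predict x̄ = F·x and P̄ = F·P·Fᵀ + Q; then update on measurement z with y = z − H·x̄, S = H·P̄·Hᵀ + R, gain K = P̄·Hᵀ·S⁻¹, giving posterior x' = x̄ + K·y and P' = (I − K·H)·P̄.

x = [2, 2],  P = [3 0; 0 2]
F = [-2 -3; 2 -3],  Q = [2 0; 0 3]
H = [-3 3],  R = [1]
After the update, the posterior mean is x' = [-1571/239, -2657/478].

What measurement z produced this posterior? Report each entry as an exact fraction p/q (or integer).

x̄ = F·x = [-10, -2]
P̄ = F·P·Fᵀ + Q = [32 6; 6 33]
S = H·P̄·Hᵀ + R = [478]
K = P̄·Hᵀ·S⁻¹ = [-39/239; 81/478]
x' − x̄ = [819/239, -1701/478] = K·y
y = (KᵀK)⁻¹·Kᵀ·(x' − x̄) = [-21]
z = y + H·x̄ = [-21] + [24] = [3]

z = [3]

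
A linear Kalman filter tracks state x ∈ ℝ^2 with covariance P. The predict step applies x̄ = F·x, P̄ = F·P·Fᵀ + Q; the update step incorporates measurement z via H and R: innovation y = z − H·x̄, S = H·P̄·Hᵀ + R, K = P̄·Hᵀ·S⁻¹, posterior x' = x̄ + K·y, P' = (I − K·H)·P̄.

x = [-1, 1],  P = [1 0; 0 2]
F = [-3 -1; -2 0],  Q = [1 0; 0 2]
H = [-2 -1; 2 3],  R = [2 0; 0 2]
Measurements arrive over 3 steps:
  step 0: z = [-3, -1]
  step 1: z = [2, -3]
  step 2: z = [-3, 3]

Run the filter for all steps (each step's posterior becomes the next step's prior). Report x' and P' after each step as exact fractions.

step 0: x̄ = F·x = [2, 2]
step 0: P̄ = F·P·Fᵀ + Q = [12 6; 6 6]
step 0: y = z − H·x̄ = [3, -11]
step 0: S = H·P̄·Hᵀ + R = [80 -114; -114 176]
step 0: K = P̄·Hᵀ·S⁻¹ = [-123/271 -15/271; 63/271 87/271]
step 0: x' = x̄ + K·y = [338/271, -226/271]
step 0: P' = (I − K·H)·P̄ = [192/271 -138/271; -138/271 150/271]
step 1: x̄ = F·x = [-788/271, -676/271]
step 1: P̄ = F·P·Fᵀ + Q = [1321/271 876/271; 876/271 1310/271]
step 1: y = z − H·x̄ = [-1710/271, 2791/271]
step 1: S = H·P̄·Hᵀ + R = [10640/271 -16222/271; -16222/271 28128/271]
step 1: K = P̄·Hᵀ·S⁻¹ = [-12421/33329 -919/33329; 5577/33329 9949/33329]
step 1: x' = x̄ + K·y = [-28001/33329, -15865/33329]
step 1: P' = (I − K·H)·P̄ = [19091/33329 -13340/33329; -13340/33329 15526/33329]
step 2: x̄ = F·x = [99868/33329, 56002/33329]
step 2: P̄ = F·P·Fᵀ + Q = [140634/33329 87866/33329; 87866/33329 143022/33329]
step 2: y = z − H·x̄ = [155751/33329, -267755/33329]
step 2: S = H·P̄·Hᵀ + R = [1123680/33329 -1694530/33329; -1694530/33329 2970784/33329]
step 2: K = P̄·Hᵀ·S⁻¹ = [-1300111/3501295 -19883/700259; 18849/112945 6749/22589]
step 2: x' = x̄ + K·y = [5214456/3501295, 6766/112945]
step 2: P' = (I − K·H)·P̄ = [1999874/3501295 -45146/112945; -45146/112945 52594/112945]

step 0: x' = [338/271, -226/271], P' = [192/271 -138/271; -138/271 150/271]
step 1: x' = [-28001/33329, -15865/33329], P' = [19091/33329 -13340/33329; -13340/33329 15526/33329]
step 2: x' = [5214456/3501295, 6766/112945], P' = [1999874/3501295 -45146/112945; -45146/112945 52594/112945]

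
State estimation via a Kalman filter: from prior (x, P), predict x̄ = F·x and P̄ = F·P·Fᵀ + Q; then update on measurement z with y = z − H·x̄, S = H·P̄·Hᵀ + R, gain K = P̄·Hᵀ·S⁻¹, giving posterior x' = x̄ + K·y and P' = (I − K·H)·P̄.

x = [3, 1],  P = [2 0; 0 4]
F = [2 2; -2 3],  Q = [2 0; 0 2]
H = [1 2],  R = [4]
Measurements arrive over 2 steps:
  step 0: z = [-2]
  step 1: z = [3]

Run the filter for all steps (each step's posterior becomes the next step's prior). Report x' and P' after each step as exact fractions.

step 0: x' = [996/139, -633/139], P' = [1932/139 -908/139; -908/139 562/139]
step 1: x' = [-56373/37349, 76737/37349], P' = [488668/37349 -253688/37349; -253688/37349 168592/37349]

step 0: x̄ = F·x = [8, -3]
step 0: P̄ = F·P·Fᵀ + Q = [26 16; 16 46]
step 0: y = z − H·x̄ = [-4]
step 0: S = H·P̄·Hᵀ + R = [278]
step 0: K = P̄·Hᵀ·S⁻¹ = [29/139; 54/139]
step 0: x' = x̄ + K·y = [996/139, -633/139]
step 0: P' = (I − K·H)·P̄ = [1932/139 -908/139; -908/139 562/139]
step 1: x̄ = F·x = [726/139, -3891/139]
step 1: P̄ = F·P·Fᵀ + Q = [2990/139 -6172/139; -6172/139 23960/139]
step 1: y = z − H·x̄ = [7473/139]
step 1: S = H·P̄·Hᵀ + R = [74698/139]
step 1: K = P̄·Hᵀ·S⁻¹ = [-4677/37349; 20874/37349]
step 1: x' = x̄ + K·y = [-56373/37349, 76737/37349]
step 1: P' = (I − K·H)·P̄ = [488668/37349 -253688/37349; -253688/37349 168592/37349]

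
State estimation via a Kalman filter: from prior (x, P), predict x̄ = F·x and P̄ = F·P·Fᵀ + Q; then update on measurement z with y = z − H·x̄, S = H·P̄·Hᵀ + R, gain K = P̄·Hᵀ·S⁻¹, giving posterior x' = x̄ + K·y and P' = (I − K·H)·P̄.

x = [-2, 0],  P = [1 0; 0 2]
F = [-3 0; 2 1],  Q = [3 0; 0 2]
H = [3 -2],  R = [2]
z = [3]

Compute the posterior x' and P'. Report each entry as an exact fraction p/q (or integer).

x' = [90/107, -37/107]
P' = [132/107 174/107; 174/107 278/107]

x̄ = F·x = [6, -4]
P̄ = F·P·Fᵀ + Q = [12 -6; -6 8]
y = z − H·x̄ = [-23]
S = H·P̄·Hᵀ + R = [214]
K = P̄·Hᵀ·S⁻¹ = [24/107; -17/107]
x' = x̄ + K·y = [90/107, -37/107]
P' = (I − K·H)·P̄ = [132/107 174/107; 174/107 278/107]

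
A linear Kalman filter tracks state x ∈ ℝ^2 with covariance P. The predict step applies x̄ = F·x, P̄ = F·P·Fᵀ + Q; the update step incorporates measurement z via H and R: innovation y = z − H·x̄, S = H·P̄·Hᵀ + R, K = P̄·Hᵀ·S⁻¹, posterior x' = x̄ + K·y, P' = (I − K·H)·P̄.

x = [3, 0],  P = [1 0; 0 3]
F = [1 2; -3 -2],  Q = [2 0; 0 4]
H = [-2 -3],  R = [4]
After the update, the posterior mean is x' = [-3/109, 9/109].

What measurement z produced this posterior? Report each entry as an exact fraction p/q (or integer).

x̄ = F·x = [3, -9]
P̄ = F·P·Fᵀ + Q = [15 -15; -15 25]
S = H·P̄·Hᵀ + R = [109]
K = P̄·Hᵀ·S⁻¹ = [15/109; -45/109]
x' − x̄ = [-330/109, 990/109] = K·y
y = (KᵀK)⁻¹·Kᵀ·(x' − x̄) = [-22]
z = y + H·x̄ = [-22] + [21] = [-1]

z = [-1]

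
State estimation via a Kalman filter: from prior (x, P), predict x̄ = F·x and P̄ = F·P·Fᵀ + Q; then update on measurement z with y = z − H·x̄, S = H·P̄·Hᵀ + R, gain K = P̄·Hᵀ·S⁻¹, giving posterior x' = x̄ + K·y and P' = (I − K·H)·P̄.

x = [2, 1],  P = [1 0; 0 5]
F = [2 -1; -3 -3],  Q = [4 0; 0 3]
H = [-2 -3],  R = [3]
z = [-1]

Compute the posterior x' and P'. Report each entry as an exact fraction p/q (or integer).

x̄ = F·x = [3, -9]
P̄ = F·P·Fᵀ + Q = [13 9; 9 57]
y = z − H·x̄ = [-22]
S = H·P̄·Hᵀ + R = [676]
K = P̄·Hᵀ·S⁻¹ = [-53/676; -189/676]
x' = x̄ + K·y = [1597/338, -963/338]
P' = (I − K·H)·P̄ = [5979/676 -3933/676; -3933/676 2811/676]

x' = [1597/338, -963/338]
P' = [5979/676 -3933/676; -3933/676 2811/676]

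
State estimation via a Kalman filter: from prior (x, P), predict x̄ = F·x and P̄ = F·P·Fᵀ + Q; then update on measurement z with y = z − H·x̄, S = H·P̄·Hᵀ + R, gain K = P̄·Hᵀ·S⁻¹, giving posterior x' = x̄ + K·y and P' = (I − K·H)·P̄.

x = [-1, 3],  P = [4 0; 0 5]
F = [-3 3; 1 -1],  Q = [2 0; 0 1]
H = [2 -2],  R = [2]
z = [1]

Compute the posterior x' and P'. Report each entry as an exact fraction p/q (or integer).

x' = [26/59, -33/295]
P' = [57/59 35/59; 35/59 212/295]

x̄ = F·x = [12, -4]
P̄ = F·P·Fᵀ + Q = [83 -27; -27 10]
y = z − H·x̄ = [-31]
S = H·P̄·Hᵀ + R = [590]
K = P̄·Hᵀ·S⁻¹ = [22/59; -37/295]
x' = x̄ + K·y = [26/59, -33/295]
P' = (I − K·H)·P̄ = [57/59 35/59; 35/59 212/295]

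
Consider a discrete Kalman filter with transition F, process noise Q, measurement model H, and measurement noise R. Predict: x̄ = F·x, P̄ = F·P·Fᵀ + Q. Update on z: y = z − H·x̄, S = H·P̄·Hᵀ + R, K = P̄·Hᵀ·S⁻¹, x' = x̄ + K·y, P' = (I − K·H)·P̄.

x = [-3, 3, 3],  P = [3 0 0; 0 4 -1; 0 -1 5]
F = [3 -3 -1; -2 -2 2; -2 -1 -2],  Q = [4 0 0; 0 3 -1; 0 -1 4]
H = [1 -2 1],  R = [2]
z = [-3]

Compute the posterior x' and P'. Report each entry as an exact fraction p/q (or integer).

x' = [-5187/346, -1917/346, 249/346]
P' = [18867/346 7623/346 -3495/346; 7623/346 5773/346 3681/346; -3495/346 3681/346 10935/346]

x̄ = F·x = [-21, 6, -3]
P̄ = F·P·Fᵀ + Q = [66 0 -3; 0 59 -3; -3 -3 36]
y = z − H·x̄ = [33]
S = H·P̄·Hᵀ + R = [346]
K = P̄·Hᵀ·S⁻¹ = [63/346; -121/346; 39/346]
x' = x̄ + K·y = [-5187/346, -1917/346, 249/346]
P' = (I − K·H)·P̄ = [18867/346 7623/346 -3495/346; 7623/346 5773/346 3681/346; -3495/346 3681/346 10935/346]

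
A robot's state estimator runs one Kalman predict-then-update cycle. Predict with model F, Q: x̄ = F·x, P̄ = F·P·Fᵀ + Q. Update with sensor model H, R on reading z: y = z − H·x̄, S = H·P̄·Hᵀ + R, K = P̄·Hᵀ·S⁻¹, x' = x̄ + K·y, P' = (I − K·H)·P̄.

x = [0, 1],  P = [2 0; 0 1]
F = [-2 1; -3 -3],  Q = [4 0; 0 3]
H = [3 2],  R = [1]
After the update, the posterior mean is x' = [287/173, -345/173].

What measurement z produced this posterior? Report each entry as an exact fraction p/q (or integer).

z = [1]

x̄ = F·x = [1, -3]
P̄ = F·P·Fᵀ + Q = [13 9; 9 30]
S = H·P̄·Hᵀ + R = [346]
K = P̄·Hᵀ·S⁻¹ = [57/346; 87/346]
x' − x̄ = [114/173, 174/173] = K·y
y = (KᵀK)⁻¹·Kᵀ·(x' − x̄) = [4]
z = y + H·x̄ = [4] + [-3] = [1]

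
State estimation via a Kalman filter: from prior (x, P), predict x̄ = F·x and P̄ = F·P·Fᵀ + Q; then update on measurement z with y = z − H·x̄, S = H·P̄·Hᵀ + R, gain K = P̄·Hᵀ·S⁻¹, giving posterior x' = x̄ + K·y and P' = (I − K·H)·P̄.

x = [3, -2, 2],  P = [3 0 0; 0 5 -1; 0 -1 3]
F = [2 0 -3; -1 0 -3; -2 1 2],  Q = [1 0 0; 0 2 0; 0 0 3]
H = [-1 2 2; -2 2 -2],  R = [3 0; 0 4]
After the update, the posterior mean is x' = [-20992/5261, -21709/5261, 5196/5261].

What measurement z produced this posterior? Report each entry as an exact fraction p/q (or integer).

z = [-2, -2]

x̄ = F·x = [0, -9, -4]
P̄ = F·P·Fᵀ + Q = [40 21 -27; 21 32 -9; -27 -9 28]
S = H·P̄·Hᵀ + R = [235 24; 24 92]
K = P̄·Hᵀ·S⁻¹ = [-1292/5261 1252/5261; 335/5261 2200/5261; 1615/5261 -1565/5261]
x' − x̄ = [-20992/5261, 25640/5261, 26240/5261] = K·y
y = (KᵀK)⁻¹·Kᵀ·(x' − x̄) = [24, 8]
z = y + H·x̄ = [24, 8] + [-26, -10] = [-2, -2]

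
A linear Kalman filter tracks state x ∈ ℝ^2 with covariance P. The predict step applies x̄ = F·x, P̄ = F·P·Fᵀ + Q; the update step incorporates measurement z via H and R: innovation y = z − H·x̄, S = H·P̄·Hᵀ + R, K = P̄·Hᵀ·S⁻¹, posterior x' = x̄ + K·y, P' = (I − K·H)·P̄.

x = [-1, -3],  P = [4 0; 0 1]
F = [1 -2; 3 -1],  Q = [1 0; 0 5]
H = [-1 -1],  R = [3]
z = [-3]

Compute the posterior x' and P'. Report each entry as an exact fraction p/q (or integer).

x̄ = F·x = [5, 0]
P̄ = F·P·Fᵀ + Q = [9 14; 14 42]
y = z − H·x̄ = [2]
S = H·P̄·Hᵀ + R = [82]
K = P̄·Hᵀ·S⁻¹ = [-23/82; -28/41]
x' = x̄ + K·y = [182/41, -56/41]
P' = (I − K·H)·P̄ = [209/82 -70/41; -70/41 154/41]

x' = [182/41, -56/41]
P' = [209/82 -70/41; -70/41 154/41]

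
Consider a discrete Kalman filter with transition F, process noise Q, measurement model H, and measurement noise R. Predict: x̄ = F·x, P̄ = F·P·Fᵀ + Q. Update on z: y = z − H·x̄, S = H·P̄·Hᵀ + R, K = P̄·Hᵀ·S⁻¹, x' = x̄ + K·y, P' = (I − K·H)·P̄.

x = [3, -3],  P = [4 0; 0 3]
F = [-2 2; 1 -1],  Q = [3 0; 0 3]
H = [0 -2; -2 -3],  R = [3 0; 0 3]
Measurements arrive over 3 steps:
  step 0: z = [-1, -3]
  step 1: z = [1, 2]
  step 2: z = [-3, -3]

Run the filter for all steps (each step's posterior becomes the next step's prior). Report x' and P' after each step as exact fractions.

step 0: x̄ = F·x = [-12, 6]
step 0: P̄ = F·P·Fᵀ + Q = [31 -14; -14 10]
step 0: y = z − H·x̄ = [11, -9]
step 0: S = H·P̄·Hᵀ + R = [43 4; 4 49]
step 0: K = P̄·Hᵀ·S⁻¹ = [484/697 -324/697; -324/697 -2/697]
step 0: x' = x̄ + K·y = [-124/697, 636/697]
step 0: P' = (I − K·H)·P̄ = [1575/697 -726/697; -726/697 486/697]
step 1: x̄ = F·x = [1520/697, -760/697]
step 1: P̄ = F·P·Fᵀ + Q = [16143/697 -7026/697; -7026/697 5604/697]
step 1: y = z − H·x̄ = [-823/697, 2154/697]
step 1: S = H·P̄·Hᵀ + R = [24507/697 5520/697; 5520/697 32787/697]
step 1: K = P̄·Hᵀ·S⁻¹ = [83308/123233 -56152/123233; -56152/123233 -920/123233]
step 1: x' = x̄ + K·y = [-3156/123233, -70912/123233]
step 1: P' = (I − K·H)·P̄ = [271671/123233 -124962/123233; -124962/123233 84228/123233]
step 2: x̄ = F·x = [-135512/123233, 67756/123233]
step 2: P̄ = F·P·Fᵀ + Q = [2792991/123233 -1211646/123233; -1211646/123233 975522/123233]
step 2: y = z − H·x̄ = [-234187/123233, -437455/123233]
step 2: S = H·P̄·Hᵀ + R = [4271787/123233 1006548/123233; 1006548/123233 5781609/123233]
step 2: K = P̄·Hᵀ·S⁻¹ = [14403020/21354907 -9713852/21354907; -9713852/21354907 -167758/21354907]
step 2: x' = x̄ + K·y = [-2338744/3050701, 4399526/3050701]
step 2: P' = (I − K·H)·P̄ = [46977573/21354907 -21604530/21354907; -21604530/21354907 14570778/21354907]

step 0: x' = [-124/697, 636/697], P' = [1575/697 -726/697; -726/697 486/697]
step 1: x' = [-3156/123233, -70912/123233], P' = [271671/123233 -124962/123233; -124962/123233 84228/123233]
step 2: x' = [-2338744/3050701, 4399526/3050701], P' = [46977573/21354907 -21604530/21354907; -21604530/21354907 14570778/21354907]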